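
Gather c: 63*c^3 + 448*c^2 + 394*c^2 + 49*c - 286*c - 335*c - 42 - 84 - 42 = 63*c^3 + 842*c^2 - 572*c - 168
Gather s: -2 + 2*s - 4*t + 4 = 2*s - 4*t + 2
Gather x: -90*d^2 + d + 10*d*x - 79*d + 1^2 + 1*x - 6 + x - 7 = -90*d^2 - 78*d + x*(10*d + 2) - 12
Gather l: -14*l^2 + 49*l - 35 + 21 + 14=-14*l^2 + 49*l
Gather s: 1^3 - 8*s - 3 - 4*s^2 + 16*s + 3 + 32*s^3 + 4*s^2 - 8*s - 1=32*s^3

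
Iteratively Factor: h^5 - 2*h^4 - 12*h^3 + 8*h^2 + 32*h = (h)*(h^4 - 2*h^3 - 12*h^2 + 8*h + 32) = h*(h + 2)*(h^3 - 4*h^2 - 4*h + 16) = h*(h + 2)^2*(h^2 - 6*h + 8) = h*(h - 2)*(h + 2)^2*(h - 4)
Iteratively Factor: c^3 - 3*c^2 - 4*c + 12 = (c - 3)*(c^2 - 4) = (c - 3)*(c - 2)*(c + 2)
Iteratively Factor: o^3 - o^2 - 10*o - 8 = (o + 2)*(o^2 - 3*o - 4) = (o + 1)*(o + 2)*(o - 4)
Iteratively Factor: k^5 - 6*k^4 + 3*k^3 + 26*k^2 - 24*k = (k - 1)*(k^4 - 5*k^3 - 2*k^2 + 24*k) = (k - 3)*(k - 1)*(k^3 - 2*k^2 - 8*k) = (k - 4)*(k - 3)*(k - 1)*(k^2 + 2*k) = (k - 4)*(k - 3)*(k - 1)*(k + 2)*(k)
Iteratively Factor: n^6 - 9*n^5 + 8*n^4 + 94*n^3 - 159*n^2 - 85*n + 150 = (n - 1)*(n^5 - 8*n^4 + 94*n^2 - 65*n - 150) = (n - 5)*(n - 1)*(n^4 - 3*n^3 - 15*n^2 + 19*n + 30) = (n - 5)*(n - 1)*(n + 3)*(n^3 - 6*n^2 + 3*n + 10) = (n - 5)*(n - 2)*(n - 1)*(n + 3)*(n^2 - 4*n - 5) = (n - 5)^2*(n - 2)*(n - 1)*(n + 3)*(n + 1)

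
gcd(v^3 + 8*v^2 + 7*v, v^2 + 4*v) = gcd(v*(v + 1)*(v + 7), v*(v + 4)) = v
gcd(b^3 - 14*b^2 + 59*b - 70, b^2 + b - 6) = b - 2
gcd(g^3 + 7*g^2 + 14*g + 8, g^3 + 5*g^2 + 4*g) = g^2 + 5*g + 4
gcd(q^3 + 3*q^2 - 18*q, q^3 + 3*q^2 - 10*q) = q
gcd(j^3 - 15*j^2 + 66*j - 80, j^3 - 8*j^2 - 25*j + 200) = j^2 - 13*j + 40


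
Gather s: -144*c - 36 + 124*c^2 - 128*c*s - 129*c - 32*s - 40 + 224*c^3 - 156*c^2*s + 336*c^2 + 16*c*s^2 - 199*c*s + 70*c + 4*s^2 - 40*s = 224*c^3 + 460*c^2 - 203*c + s^2*(16*c + 4) + s*(-156*c^2 - 327*c - 72) - 76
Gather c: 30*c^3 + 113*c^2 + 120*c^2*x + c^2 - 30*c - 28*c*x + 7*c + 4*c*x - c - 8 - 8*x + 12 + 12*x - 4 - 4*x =30*c^3 + c^2*(120*x + 114) + c*(-24*x - 24)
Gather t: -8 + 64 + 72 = 128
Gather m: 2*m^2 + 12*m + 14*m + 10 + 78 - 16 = 2*m^2 + 26*m + 72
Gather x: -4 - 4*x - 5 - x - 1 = -5*x - 10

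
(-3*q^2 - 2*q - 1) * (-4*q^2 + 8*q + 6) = 12*q^4 - 16*q^3 - 30*q^2 - 20*q - 6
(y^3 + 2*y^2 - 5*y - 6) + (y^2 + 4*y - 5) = y^3 + 3*y^2 - y - 11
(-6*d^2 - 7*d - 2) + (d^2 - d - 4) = -5*d^2 - 8*d - 6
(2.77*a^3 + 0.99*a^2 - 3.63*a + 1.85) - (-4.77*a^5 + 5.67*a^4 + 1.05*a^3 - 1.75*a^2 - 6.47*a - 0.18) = 4.77*a^5 - 5.67*a^4 + 1.72*a^3 + 2.74*a^2 + 2.84*a + 2.03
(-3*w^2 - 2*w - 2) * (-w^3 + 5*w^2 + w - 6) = 3*w^5 - 13*w^4 - 11*w^3 + 6*w^2 + 10*w + 12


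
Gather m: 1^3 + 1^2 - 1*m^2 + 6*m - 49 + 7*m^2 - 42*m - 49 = 6*m^2 - 36*m - 96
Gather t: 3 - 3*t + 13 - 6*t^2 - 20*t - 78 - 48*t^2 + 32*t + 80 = -54*t^2 + 9*t + 18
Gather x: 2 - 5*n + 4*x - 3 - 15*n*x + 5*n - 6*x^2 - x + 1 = -6*x^2 + x*(3 - 15*n)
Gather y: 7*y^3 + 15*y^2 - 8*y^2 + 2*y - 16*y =7*y^3 + 7*y^2 - 14*y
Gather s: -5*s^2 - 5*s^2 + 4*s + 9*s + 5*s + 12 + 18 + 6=-10*s^2 + 18*s + 36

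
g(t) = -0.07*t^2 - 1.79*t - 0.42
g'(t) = -0.14*t - 1.79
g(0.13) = -0.65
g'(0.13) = -1.81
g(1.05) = -2.38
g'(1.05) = -1.94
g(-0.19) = -0.08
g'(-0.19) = -1.76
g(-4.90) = 6.67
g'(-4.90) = -1.10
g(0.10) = -0.60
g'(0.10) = -1.80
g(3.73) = -8.07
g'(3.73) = -2.31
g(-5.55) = 7.36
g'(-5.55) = -1.01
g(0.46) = -1.26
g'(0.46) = -1.85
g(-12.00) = 10.98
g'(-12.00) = -0.11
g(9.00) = -22.20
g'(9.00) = -3.05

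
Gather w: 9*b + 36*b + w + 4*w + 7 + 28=45*b + 5*w + 35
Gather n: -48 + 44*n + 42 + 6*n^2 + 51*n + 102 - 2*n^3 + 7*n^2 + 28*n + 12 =-2*n^3 + 13*n^2 + 123*n + 108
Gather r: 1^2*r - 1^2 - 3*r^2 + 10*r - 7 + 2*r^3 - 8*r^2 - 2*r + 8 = 2*r^3 - 11*r^2 + 9*r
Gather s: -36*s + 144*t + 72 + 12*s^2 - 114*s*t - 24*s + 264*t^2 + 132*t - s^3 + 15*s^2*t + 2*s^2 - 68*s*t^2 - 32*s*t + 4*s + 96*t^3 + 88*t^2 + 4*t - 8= -s^3 + s^2*(15*t + 14) + s*(-68*t^2 - 146*t - 56) + 96*t^3 + 352*t^2 + 280*t + 64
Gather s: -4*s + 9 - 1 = 8 - 4*s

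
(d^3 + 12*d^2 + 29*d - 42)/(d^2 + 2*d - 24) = (d^2 + 6*d - 7)/(d - 4)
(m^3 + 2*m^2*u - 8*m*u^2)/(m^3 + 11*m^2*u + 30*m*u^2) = (m^2 + 2*m*u - 8*u^2)/(m^2 + 11*m*u + 30*u^2)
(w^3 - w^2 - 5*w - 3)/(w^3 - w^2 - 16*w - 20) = (-w^3 + w^2 + 5*w + 3)/(-w^3 + w^2 + 16*w + 20)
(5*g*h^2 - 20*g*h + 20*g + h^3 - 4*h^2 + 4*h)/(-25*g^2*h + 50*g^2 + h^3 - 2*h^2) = (2 - h)/(5*g - h)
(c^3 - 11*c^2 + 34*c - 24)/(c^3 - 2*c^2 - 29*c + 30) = (c - 4)/(c + 5)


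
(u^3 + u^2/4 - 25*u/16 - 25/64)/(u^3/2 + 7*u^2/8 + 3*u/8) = (64*u^3 + 16*u^2 - 100*u - 25)/(8*u*(4*u^2 + 7*u + 3))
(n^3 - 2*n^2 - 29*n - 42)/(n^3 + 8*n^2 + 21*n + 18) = (n - 7)/(n + 3)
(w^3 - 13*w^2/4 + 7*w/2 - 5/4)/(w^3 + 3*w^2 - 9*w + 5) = (w - 5/4)/(w + 5)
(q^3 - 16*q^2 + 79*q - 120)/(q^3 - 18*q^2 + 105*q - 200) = (q - 3)/(q - 5)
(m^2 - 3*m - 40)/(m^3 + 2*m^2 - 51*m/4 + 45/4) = 4*(m - 8)/(4*m^2 - 12*m + 9)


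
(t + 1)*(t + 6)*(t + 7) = t^3 + 14*t^2 + 55*t + 42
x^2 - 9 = (x - 3)*(x + 3)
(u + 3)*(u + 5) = u^2 + 8*u + 15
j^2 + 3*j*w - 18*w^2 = (j - 3*w)*(j + 6*w)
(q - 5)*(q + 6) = q^2 + q - 30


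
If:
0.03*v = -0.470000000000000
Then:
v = -15.67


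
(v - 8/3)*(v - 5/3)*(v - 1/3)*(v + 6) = v^4 + 4*v^3/3 - 199*v^2/9 + 914*v/27 - 80/9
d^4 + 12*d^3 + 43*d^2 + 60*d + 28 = (d + 1)*(d + 2)^2*(d + 7)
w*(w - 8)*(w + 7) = w^3 - w^2 - 56*w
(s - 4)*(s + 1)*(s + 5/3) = s^3 - 4*s^2/3 - 9*s - 20/3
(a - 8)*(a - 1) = a^2 - 9*a + 8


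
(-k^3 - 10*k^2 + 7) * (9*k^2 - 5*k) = -9*k^5 - 85*k^4 + 50*k^3 + 63*k^2 - 35*k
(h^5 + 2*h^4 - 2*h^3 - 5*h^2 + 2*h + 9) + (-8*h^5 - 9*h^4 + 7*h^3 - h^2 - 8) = -7*h^5 - 7*h^4 + 5*h^3 - 6*h^2 + 2*h + 1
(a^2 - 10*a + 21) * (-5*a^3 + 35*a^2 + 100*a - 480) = -5*a^5 + 85*a^4 - 355*a^3 - 745*a^2 + 6900*a - 10080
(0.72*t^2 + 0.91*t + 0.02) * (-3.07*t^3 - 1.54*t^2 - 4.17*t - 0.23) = -2.2104*t^5 - 3.9025*t^4 - 4.4652*t^3 - 3.9911*t^2 - 0.2927*t - 0.0046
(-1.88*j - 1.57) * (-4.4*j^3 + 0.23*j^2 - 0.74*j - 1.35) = 8.272*j^4 + 6.4756*j^3 + 1.0301*j^2 + 3.6998*j + 2.1195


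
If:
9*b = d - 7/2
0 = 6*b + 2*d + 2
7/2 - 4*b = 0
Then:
No Solution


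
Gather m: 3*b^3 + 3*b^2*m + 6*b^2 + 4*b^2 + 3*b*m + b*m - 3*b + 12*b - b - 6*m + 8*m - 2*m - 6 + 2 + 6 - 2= 3*b^3 + 10*b^2 + 8*b + m*(3*b^2 + 4*b)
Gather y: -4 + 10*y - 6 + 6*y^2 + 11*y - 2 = 6*y^2 + 21*y - 12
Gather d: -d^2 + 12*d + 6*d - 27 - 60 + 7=-d^2 + 18*d - 80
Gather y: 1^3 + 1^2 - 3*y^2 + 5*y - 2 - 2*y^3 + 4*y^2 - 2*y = -2*y^3 + y^2 + 3*y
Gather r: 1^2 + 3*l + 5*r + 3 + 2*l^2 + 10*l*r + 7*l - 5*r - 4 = 2*l^2 + 10*l*r + 10*l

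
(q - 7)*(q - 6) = q^2 - 13*q + 42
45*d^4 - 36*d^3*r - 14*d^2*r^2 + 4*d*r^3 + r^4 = (-3*d + r)*(-d + r)*(3*d + r)*(5*d + r)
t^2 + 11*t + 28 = (t + 4)*(t + 7)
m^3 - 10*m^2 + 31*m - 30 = (m - 5)*(m - 3)*(m - 2)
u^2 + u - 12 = (u - 3)*(u + 4)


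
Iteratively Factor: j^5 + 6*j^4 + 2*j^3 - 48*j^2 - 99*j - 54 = (j + 3)*(j^4 + 3*j^3 - 7*j^2 - 27*j - 18) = (j - 3)*(j + 3)*(j^3 + 6*j^2 + 11*j + 6) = (j - 3)*(j + 2)*(j + 3)*(j^2 + 4*j + 3) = (j - 3)*(j + 2)*(j + 3)^2*(j + 1)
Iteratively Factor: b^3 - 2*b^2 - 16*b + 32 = (b - 4)*(b^2 + 2*b - 8) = (b - 4)*(b - 2)*(b + 4)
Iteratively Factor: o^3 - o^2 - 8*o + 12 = (o - 2)*(o^2 + o - 6) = (o - 2)*(o + 3)*(o - 2)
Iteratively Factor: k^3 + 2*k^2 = (k)*(k^2 + 2*k) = k*(k + 2)*(k)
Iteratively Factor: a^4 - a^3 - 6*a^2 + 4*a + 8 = (a + 1)*(a^3 - 2*a^2 - 4*a + 8) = (a + 1)*(a + 2)*(a^2 - 4*a + 4) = (a - 2)*(a + 1)*(a + 2)*(a - 2)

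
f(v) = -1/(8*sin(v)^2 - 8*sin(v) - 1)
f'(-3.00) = 122.20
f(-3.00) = -3.47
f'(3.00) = 1.47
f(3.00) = 0.51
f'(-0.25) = -5.37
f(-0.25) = -0.68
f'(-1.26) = -0.04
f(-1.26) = -0.07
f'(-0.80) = -0.17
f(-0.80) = -0.11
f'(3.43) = 3.26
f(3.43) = -0.52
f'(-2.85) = 3.14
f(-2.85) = -0.51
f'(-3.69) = -0.03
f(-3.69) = 0.33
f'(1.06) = 0.81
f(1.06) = 0.53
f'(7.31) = 0.75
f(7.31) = 0.50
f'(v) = -(-16*sin(v)*cos(v) + 8*cos(v))/(8*sin(v)^2 - 8*sin(v) - 1)^2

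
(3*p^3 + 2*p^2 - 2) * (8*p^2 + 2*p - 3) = 24*p^5 + 22*p^4 - 5*p^3 - 22*p^2 - 4*p + 6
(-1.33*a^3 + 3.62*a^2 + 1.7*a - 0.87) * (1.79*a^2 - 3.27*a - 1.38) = -2.3807*a^5 + 10.8289*a^4 - 6.959*a^3 - 12.1119*a^2 + 0.4989*a + 1.2006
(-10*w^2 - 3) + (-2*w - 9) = -10*w^2 - 2*w - 12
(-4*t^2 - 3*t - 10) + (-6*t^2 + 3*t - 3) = -10*t^2 - 13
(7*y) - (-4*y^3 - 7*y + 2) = 4*y^3 + 14*y - 2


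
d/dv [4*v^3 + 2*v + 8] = 12*v^2 + 2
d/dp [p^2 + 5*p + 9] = 2*p + 5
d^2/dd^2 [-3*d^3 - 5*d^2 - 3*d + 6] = -18*d - 10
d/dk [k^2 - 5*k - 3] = 2*k - 5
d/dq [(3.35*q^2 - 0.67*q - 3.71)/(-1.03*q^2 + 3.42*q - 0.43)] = (10.7669*q^2 - 10.5236*q + 12.9763)/(1.0609*q^4 - 7.0452*q^3 + 12.5822*q^2 - 2.9412*q + 0.1849)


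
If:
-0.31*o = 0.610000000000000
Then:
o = -1.97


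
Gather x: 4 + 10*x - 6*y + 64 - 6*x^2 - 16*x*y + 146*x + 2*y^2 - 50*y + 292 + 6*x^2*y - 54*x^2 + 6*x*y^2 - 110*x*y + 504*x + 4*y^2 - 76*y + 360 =x^2*(6*y - 60) + x*(6*y^2 - 126*y + 660) + 6*y^2 - 132*y + 720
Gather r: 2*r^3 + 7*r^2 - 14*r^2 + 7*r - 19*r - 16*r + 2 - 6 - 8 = 2*r^3 - 7*r^2 - 28*r - 12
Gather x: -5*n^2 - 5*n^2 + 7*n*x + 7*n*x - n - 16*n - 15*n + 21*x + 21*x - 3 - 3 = -10*n^2 - 32*n + x*(14*n + 42) - 6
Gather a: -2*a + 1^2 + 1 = 2 - 2*a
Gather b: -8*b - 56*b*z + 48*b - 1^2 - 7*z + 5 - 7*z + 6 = b*(40 - 56*z) - 14*z + 10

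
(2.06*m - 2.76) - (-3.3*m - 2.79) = 5.36*m + 0.0300000000000002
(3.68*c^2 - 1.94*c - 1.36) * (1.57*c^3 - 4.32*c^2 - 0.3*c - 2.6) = 5.7776*c^5 - 18.9434*c^4 + 5.1416*c^3 - 3.1108*c^2 + 5.452*c + 3.536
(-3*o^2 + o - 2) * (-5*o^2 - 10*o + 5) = 15*o^4 + 25*o^3 - 15*o^2 + 25*o - 10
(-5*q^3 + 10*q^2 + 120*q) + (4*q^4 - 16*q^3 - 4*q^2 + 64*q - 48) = 4*q^4 - 21*q^3 + 6*q^2 + 184*q - 48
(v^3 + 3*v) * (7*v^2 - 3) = 7*v^5 + 18*v^3 - 9*v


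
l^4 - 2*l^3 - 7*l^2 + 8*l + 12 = (l - 3)*(l - 2)*(l + 1)*(l + 2)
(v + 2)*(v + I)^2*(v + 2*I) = v^4 + 2*v^3 + 4*I*v^3 - 5*v^2 + 8*I*v^2 - 10*v - 2*I*v - 4*I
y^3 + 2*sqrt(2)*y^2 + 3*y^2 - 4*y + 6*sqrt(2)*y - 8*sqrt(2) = (y - 1)*(y + 4)*(y + 2*sqrt(2))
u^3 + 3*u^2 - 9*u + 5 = (u - 1)^2*(u + 5)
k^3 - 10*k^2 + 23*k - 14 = (k - 7)*(k - 2)*(k - 1)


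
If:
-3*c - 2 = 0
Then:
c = -2/3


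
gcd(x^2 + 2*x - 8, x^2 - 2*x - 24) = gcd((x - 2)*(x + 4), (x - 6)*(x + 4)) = x + 4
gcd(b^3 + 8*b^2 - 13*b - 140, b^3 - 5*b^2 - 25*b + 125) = b + 5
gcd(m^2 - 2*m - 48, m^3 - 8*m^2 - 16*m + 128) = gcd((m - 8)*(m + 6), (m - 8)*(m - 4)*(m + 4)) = m - 8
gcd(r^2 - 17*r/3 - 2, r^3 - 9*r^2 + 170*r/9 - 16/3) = r - 6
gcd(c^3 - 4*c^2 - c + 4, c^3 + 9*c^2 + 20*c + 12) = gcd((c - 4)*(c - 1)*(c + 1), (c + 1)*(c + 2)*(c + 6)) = c + 1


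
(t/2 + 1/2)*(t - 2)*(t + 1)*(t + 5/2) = t^4/2 + 5*t^3/4 - 3*t^2/2 - 19*t/4 - 5/2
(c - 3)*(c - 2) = c^2 - 5*c + 6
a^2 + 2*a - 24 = (a - 4)*(a + 6)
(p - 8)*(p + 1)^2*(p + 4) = p^4 - 2*p^3 - 39*p^2 - 68*p - 32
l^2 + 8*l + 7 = (l + 1)*(l + 7)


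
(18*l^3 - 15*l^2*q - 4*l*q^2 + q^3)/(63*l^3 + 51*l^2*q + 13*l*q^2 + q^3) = (6*l^2 - 7*l*q + q^2)/(21*l^2 + 10*l*q + q^2)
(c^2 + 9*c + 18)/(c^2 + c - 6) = (c + 6)/(c - 2)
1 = 1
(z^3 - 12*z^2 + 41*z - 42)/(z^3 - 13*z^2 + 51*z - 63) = (z - 2)/(z - 3)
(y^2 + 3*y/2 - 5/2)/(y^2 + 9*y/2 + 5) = (y - 1)/(y + 2)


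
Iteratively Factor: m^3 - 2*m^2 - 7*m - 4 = (m + 1)*(m^2 - 3*m - 4) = (m - 4)*(m + 1)*(m + 1)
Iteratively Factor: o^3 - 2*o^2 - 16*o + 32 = (o - 4)*(o^2 + 2*o - 8) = (o - 4)*(o + 4)*(o - 2)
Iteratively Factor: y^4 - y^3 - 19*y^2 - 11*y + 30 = (y + 2)*(y^3 - 3*y^2 - 13*y + 15) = (y + 2)*(y + 3)*(y^2 - 6*y + 5) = (y - 1)*(y + 2)*(y + 3)*(y - 5)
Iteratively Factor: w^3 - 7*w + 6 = (w + 3)*(w^2 - 3*w + 2) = (w - 1)*(w + 3)*(w - 2)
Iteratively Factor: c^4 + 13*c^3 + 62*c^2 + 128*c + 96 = (c + 4)*(c^3 + 9*c^2 + 26*c + 24) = (c + 4)^2*(c^2 + 5*c + 6) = (c + 3)*(c + 4)^2*(c + 2)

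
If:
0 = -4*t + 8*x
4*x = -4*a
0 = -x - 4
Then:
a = 4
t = -8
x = -4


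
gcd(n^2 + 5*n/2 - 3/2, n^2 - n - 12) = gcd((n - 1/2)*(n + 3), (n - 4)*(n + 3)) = n + 3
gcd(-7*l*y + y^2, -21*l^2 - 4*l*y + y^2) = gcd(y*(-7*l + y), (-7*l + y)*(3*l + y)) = -7*l + y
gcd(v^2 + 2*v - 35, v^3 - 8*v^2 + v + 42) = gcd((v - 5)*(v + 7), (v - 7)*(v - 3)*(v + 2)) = 1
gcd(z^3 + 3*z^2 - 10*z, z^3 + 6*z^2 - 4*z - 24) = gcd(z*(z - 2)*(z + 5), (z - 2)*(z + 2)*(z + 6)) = z - 2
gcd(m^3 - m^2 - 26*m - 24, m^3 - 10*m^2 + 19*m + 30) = m^2 - 5*m - 6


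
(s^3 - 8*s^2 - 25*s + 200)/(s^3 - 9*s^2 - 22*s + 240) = (s - 5)/(s - 6)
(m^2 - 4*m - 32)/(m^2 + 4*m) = (m - 8)/m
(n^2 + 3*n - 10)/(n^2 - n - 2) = (n + 5)/(n + 1)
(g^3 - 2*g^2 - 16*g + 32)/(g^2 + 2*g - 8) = g - 4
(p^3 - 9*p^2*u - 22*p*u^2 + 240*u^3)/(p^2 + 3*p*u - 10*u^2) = (p^2 - 14*p*u + 48*u^2)/(p - 2*u)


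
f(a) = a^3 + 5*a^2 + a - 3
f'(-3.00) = -2.00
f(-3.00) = 12.00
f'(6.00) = 169.00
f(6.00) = 399.00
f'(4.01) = 89.34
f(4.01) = 145.89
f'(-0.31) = -1.81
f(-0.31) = -2.86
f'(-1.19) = -6.65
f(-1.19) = 1.21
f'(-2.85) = -3.13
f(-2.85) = 11.61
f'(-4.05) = 9.71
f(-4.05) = 8.53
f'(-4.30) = 13.47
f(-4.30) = 5.64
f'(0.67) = 9.05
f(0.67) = 0.22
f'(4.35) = 101.27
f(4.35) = 178.28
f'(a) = 3*a^2 + 10*a + 1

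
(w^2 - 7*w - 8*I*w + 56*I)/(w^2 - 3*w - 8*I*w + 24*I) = (w - 7)/(w - 3)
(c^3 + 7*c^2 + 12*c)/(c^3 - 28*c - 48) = c*(c + 3)/(c^2 - 4*c - 12)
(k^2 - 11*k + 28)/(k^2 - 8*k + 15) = (k^2 - 11*k + 28)/(k^2 - 8*k + 15)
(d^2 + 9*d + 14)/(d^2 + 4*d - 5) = (d^2 + 9*d + 14)/(d^2 + 4*d - 5)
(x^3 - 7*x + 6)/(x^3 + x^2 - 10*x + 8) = (x + 3)/(x + 4)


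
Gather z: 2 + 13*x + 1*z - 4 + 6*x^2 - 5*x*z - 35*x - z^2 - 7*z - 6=6*x^2 - 22*x - z^2 + z*(-5*x - 6) - 8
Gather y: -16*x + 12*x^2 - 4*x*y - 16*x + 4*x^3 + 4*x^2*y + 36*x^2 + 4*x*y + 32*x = 4*x^3 + 4*x^2*y + 48*x^2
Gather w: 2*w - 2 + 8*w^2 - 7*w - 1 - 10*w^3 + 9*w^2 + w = -10*w^3 + 17*w^2 - 4*w - 3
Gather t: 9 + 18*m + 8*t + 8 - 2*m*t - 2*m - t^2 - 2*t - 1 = 16*m - t^2 + t*(6 - 2*m) + 16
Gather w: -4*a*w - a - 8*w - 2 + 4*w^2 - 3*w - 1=-a + 4*w^2 + w*(-4*a - 11) - 3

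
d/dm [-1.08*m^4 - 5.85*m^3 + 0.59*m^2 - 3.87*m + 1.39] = -4.32*m^3 - 17.55*m^2 + 1.18*m - 3.87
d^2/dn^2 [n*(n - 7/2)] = 2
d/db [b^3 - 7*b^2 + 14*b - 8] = 3*b^2 - 14*b + 14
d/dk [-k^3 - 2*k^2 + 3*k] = -3*k^2 - 4*k + 3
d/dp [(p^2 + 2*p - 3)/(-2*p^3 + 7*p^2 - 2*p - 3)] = 2*(p^2 + 6*p - 6)/(4*p^4 - 20*p^3 + 13*p^2 + 30*p + 9)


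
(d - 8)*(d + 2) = d^2 - 6*d - 16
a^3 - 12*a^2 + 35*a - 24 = (a - 8)*(a - 3)*(a - 1)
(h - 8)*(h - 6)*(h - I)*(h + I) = h^4 - 14*h^3 + 49*h^2 - 14*h + 48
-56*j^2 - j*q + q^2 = (-8*j + q)*(7*j + q)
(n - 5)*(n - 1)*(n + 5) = n^3 - n^2 - 25*n + 25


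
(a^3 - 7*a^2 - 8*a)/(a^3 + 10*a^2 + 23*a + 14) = a*(a - 8)/(a^2 + 9*a + 14)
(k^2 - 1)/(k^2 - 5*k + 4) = (k + 1)/(k - 4)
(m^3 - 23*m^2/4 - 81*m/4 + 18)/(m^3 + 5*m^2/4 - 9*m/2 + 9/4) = (m - 8)/(m - 1)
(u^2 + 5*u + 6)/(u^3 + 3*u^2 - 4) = (u + 3)/(u^2 + u - 2)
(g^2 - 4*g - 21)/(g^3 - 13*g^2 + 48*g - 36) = (g^2 - 4*g - 21)/(g^3 - 13*g^2 + 48*g - 36)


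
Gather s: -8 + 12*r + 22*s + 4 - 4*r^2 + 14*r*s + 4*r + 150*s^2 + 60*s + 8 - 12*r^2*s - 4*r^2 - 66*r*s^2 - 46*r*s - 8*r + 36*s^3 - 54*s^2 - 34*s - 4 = -8*r^2 + 8*r + 36*s^3 + s^2*(96 - 66*r) + s*(-12*r^2 - 32*r + 48)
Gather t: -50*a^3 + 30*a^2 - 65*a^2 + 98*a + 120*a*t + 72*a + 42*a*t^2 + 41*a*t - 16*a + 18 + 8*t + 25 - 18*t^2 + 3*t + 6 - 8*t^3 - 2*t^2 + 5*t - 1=-50*a^3 - 35*a^2 + 154*a - 8*t^3 + t^2*(42*a - 20) + t*(161*a + 16) + 48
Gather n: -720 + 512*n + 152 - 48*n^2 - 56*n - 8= -48*n^2 + 456*n - 576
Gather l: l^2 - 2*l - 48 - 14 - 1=l^2 - 2*l - 63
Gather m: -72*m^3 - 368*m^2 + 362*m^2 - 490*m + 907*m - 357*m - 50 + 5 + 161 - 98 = -72*m^3 - 6*m^2 + 60*m + 18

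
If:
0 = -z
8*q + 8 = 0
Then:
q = -1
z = 0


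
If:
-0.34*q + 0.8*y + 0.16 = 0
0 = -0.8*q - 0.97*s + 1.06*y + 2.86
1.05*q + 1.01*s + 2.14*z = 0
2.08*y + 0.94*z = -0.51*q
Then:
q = 1.49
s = 2.19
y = 0.43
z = -1.77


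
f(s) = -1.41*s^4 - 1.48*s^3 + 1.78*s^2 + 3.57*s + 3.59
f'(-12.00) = 9067.41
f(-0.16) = 3.07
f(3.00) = -123.85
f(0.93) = 6.20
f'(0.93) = -1.50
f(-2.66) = -36.05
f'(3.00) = -177.99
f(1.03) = 5.95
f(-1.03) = 1.83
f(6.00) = -2057.95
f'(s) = -5.64*s^3 - 4.44*s^2 + 3.56*s + 3.57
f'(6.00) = -1353.15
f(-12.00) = -26463.25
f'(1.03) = -3.64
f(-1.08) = 1.76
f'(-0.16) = 2.91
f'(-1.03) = 1.36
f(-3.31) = -104.30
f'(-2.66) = 68.84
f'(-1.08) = 1.65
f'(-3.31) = 147.67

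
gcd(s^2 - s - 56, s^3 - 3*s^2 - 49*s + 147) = s + 7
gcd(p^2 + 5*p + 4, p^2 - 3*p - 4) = p + 1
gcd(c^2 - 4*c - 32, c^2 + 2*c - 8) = c + 4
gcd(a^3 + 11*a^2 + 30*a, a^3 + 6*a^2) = a^2 + 6*a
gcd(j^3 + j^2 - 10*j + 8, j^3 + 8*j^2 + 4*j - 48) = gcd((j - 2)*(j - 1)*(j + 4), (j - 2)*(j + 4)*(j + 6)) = j^2 + 2*j - 8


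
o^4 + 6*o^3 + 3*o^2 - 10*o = o*(o - 1)*(o + 2)*(o + 5)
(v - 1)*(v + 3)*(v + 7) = v^3 + 9*v^2 + 11*v - 21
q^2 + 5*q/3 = q*(q + 5/3)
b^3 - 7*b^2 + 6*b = b*(b - 6)*(b - 1)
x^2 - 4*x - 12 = (x - 6)*(x + 2)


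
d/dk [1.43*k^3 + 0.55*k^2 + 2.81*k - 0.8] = 4.29*k^2 + 1.1*k + 2.81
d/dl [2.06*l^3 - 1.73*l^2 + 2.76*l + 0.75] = 6.18*l^2 - 3.46*l + 2.76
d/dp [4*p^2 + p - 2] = 8*p + 1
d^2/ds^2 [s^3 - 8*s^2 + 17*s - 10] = 6*s - 16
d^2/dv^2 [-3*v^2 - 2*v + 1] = -6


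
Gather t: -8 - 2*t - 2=-2*t - 10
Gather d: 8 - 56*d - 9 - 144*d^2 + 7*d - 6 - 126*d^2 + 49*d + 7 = -270*d^2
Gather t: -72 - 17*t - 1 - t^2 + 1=-t^2 - 17*t - 72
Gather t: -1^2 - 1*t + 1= -t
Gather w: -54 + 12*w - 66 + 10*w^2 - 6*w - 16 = 10*w^2 + 6*w - 136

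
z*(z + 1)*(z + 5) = z^3 + 6*z^2 + 5*z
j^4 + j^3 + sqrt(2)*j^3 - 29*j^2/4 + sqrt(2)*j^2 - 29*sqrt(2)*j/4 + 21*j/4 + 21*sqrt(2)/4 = (j - 3/2)*(j - 1)*(j + 7/2)*(j + sqrt(2))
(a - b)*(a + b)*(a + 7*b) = a^3 + 7*a^2*b - a*b^2 - 7*b^3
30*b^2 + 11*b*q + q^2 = (5*b + q)*(6*b + q)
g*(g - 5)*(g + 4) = g^3 - g^2 - 20*g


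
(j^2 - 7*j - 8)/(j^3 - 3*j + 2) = (j^2 - 7*j - 8)/(j^3 - 3*j + 2)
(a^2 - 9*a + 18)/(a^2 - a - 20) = (-a^2 + 9*a - 18)/(-a^2 + a + 20)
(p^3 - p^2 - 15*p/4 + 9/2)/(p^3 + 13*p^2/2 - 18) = (p - 3/2)/(p + 6)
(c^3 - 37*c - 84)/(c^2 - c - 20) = (c^2 - 4*c - 21)/(c - 5)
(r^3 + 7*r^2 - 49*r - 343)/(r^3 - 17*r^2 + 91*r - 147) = (r^2 + 14*r + 49)/(r^2 - 10*r + 21)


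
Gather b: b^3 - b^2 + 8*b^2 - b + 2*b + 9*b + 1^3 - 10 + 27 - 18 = b^3 + 7*b^2 + 10*b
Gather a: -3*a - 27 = -3*a - 27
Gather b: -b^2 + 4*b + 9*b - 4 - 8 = -b^2 + 13*b - 12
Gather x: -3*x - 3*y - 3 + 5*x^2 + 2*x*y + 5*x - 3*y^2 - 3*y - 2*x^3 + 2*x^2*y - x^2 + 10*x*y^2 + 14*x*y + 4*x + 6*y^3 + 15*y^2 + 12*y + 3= -2*x^3 + x^2*(2*y + 4) + x*(10*y^2 + 16*y + 6) + 6*y^3 + 12*y^2 + 6*y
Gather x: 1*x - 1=x - 1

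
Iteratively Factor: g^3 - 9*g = (g + 3)*(g^2 - 3*g) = g*(g + 3)*(g - 3)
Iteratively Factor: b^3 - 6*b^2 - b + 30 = (b - 3)*(b^2 - 3*b - 10) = (b - 3)*(b + 2)*(b - 5)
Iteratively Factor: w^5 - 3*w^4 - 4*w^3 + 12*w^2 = (w + 2)*(w^4 - 5*w^3 + 6*w^2) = (w - 2)*(w + 2)*(w^3 - 3*w^2) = (w - 3)*(w - 2)*(w + 2)*(w^2) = w*(w - 3)*(w - 2)*(w + 2)*(w)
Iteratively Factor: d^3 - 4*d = (d)*(d^2 - 4) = d*(d - 2)*(d + 2)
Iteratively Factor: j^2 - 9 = (j + 3)*(j - 3)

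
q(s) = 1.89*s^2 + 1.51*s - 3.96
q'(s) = 3.78*s + 1.51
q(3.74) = 28.12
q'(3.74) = 15.65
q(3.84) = 29.71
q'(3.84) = 16.03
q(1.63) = 3.52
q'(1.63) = 7.67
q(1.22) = 0.70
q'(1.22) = 6.12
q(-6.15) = 58.24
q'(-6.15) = -21.74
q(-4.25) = 23.76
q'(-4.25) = -14.56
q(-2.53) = 4.32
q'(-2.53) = -8.05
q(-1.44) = -2.22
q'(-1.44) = -3.93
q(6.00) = 73.14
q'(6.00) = 24.19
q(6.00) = 73.14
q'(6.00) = 24.19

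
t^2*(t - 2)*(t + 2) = t^4 - 4*t^2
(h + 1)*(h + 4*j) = h^2 + 4*h*j + h + 4*j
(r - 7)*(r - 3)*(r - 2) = r^3 - 12*r^2 + 41*r - 42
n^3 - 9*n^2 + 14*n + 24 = (n - 6)*(n - 4)*(n + 1)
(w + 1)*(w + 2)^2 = w^3 + 5*w^2 + 8*w + 4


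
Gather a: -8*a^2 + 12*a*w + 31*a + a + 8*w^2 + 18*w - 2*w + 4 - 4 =-8*a^2 + a*(12*w + 32) + 8*w^2 + 16*w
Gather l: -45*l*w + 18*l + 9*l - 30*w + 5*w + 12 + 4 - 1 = l*(27 - 45*w) - 25*w + 15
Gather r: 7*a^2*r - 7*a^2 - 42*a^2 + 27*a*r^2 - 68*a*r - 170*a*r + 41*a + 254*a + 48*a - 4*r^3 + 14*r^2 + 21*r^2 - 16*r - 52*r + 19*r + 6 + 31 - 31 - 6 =-49*a^2 + 343*a - 4*r^3 + r^2*(27*a + 35) + r*(7*a^2 - 238*a - 49)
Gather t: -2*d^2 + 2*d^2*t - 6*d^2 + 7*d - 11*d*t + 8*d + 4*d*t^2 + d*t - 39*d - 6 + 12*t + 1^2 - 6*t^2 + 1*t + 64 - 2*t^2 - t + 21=-8*d^2 - 24*d + t^2*(4*d - 8) + t*(2*d^2 - 10*d + 12) + 80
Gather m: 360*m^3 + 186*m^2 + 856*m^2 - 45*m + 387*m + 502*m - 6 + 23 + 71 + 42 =360*m^3 + 1042*m^2 + 844*m + 130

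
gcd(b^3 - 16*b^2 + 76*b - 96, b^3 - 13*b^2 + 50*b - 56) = b - 2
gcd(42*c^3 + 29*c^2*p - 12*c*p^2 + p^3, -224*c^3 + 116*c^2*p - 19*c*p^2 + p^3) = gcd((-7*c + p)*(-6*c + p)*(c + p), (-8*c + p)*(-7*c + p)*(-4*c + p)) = -7*c + p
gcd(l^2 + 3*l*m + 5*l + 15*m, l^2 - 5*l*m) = 1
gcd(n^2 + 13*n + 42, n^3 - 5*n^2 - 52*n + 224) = n + 7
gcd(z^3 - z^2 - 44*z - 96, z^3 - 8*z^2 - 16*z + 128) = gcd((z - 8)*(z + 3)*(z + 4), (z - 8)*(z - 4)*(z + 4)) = z^2 - 4*z - 32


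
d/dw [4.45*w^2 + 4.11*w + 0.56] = 8.9*w + 4.11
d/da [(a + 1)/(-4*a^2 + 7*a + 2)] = (-4*a^2 + 7*a + (a + 1)*(8*a - 7) + 2)/(-4*a^2 + 7*a + 2)^2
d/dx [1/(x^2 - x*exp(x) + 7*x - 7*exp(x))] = (x*exp(x) - 2*x + 8*exp(x) - 7)/(x^2 - x*exp(x) + 7*x - 7*exp(x))^2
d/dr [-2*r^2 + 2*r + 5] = 2 - 4*r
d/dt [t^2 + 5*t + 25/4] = 2*t + 5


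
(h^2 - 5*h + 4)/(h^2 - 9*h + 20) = (h - 1)/(h - 5)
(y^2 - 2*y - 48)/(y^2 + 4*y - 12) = (y - 8)/(y - 2)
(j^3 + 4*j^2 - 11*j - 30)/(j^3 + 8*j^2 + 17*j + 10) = (j - 3)/(j + 1)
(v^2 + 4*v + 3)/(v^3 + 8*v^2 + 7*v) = (v + 3)/(v*(v + 7))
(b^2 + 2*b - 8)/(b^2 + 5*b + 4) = (b - 2)/(b + 1)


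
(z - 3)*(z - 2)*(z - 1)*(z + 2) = z^4 - 4*z^3 - z^2 + 16*z - 12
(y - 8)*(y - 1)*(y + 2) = y^3 - 7*y^2 - 10*y + 16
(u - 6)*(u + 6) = u^2 - 36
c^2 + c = c*(c + 1)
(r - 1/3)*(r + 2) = r^2 + 5*r/3 - 2/3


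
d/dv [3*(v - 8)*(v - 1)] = 6*v - 27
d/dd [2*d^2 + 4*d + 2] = 4*d + 4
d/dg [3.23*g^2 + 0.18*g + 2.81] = 6.46*g + 0.18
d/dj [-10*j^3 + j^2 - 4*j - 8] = -30*j^2 + 2*j - 4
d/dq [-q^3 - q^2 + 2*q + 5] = -3*q^2 - 2*q + 2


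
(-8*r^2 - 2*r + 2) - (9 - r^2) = -7*r^2 - 2*r - 7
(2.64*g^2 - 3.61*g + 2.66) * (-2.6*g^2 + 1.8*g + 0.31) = -6.864*g^4 + 14.138*g^3 - 12.5956*g^2 + 3.6689*g + 0.8246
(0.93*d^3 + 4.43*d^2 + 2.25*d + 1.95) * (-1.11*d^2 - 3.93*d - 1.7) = -1.0323*d^5 - 8.5722*d^4 - 21.4884*d^3 - 18.538*d^2 - 11.4885*d - 3.315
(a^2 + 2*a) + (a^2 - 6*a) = 2*a^2 - 4*a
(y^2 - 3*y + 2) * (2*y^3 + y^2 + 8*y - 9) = 2*y^5 - 5*y^4 + 9*y^3 - 31*y^2 + 43*y - 18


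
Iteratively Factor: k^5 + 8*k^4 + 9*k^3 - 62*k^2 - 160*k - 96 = (k + 4)*(k^4 + 4*k^3 - 7*k^2 - 34*k - 24) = (k - 3)*(k + 4)*(k^3 + 7*k^2 + 14*k + 8) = (k - 3)*(k + 2)*(k + 4)*(k^2 + 5*k + 4) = (k - 3)*(k + 2)*(k + 4)^2*(k + 1)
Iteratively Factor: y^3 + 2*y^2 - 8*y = (y + 4)*(y^2 - 2*y) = y*(y + 4)*(y - 2)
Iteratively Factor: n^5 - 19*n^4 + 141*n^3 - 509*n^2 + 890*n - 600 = (n - 2)*(n^4 - 17*n^3 + 107*n^2 - 295*n + 300) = (n - 5)*(n - 2)*(n^3 - 12*n^2 + 47*n - 60) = (n - 5)*(n - 4)*(n - 2)*(n^2 - 8*n + 15) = (n - 5)*(n - 4)*(n - 3)*(n - 2)*(n - 5)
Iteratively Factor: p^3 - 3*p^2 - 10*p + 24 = (p + 3)*(p^2 - 6*p + 8) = (p - 2)*(p + 3)*(p - 4)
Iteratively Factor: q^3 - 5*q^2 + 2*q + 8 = (q - 4)*(q^2 - q - 2) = (q - 4)*(q + 1)*(q - 2)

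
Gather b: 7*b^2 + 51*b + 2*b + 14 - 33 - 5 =7*b^2 + 53*b - 24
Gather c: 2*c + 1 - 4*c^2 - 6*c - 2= -4*c^2 - 4*c - 1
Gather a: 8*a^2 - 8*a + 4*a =8*a^2 - 4*a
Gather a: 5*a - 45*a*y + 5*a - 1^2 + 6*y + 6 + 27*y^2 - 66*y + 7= a*(10 - 45*y) + 27*y^2 - 60*y + 12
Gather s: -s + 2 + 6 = 8 - s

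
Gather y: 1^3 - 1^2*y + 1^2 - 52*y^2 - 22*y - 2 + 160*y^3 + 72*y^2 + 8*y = 160*y^3 + 20*y^2 - 15*y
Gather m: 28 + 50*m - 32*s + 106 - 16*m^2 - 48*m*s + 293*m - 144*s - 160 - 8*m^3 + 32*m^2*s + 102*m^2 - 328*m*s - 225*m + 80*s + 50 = -8*m^3 + m^2*(32*s + 86) + m*(118 - 376*s) - 96*s + 24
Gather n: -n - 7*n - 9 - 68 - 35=-8*n - 112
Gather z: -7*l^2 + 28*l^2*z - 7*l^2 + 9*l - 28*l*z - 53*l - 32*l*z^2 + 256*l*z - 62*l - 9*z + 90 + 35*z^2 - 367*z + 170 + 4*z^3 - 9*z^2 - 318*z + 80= -14*l^2 - 106*l + 4*z^3 + z^2*(26 - 32*l) + z*(28*l^2 + 228*l - 694) + 340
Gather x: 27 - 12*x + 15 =42 - 12*x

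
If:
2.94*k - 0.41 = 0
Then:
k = 0.14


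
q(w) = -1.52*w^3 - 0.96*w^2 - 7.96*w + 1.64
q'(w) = -4.56*w^2 - 1.92*w - 7.96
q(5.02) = -254.80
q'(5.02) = -132.51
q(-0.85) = 8.65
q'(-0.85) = -9.62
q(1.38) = -15.17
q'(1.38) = -19.29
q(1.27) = -13.13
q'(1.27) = -17.75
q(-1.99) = 25.66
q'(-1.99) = -22.20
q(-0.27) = 3.75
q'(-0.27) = -7.77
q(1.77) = -23.89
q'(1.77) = -25.64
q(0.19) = 0.08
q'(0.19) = -8.49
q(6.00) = -409.00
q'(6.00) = -183.64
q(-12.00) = 2585.48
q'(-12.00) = -641.56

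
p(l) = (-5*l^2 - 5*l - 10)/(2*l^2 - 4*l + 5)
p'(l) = (4 - 4*l)*(-5*l^2 - 5*l - 10)/(2*l^2 - 4*l + 5)^2 + (-10*l - 5)/(2*l^2 - 4*l + 5) = 5*(6*l^2 - 2*l - 13)/(4*l^4 - 16*l^3 + 36*l^2 - 40*l + 25)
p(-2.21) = -0.99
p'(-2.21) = 0.19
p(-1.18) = -0.88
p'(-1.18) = -0.07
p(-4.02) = -1.32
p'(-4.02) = 0.16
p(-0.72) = -1.01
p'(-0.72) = -0.53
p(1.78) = -8.24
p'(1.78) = 0.69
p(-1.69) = -0.91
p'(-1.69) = 0.12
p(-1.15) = -0.89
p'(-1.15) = -0.09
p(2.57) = -7.05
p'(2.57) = 1.71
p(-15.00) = -2.06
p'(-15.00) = 0.03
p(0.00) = -2.00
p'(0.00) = -2.60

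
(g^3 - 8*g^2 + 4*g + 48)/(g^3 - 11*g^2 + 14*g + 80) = (g^2 - 10*g + 24)/(g^2 - 13*g + 40)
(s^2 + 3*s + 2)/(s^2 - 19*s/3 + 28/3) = 3*(s^2 + 3*s + 2)/(3*s^2 - 19*s + 28)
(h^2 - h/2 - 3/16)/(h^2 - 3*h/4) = (h + 1/4)/h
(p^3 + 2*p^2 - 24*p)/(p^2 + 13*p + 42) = p*(p - 4)/(p + 7)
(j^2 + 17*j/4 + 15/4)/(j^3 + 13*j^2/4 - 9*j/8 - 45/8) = 2*(4*j + 5)/(8*j^2 + 2*j - 15)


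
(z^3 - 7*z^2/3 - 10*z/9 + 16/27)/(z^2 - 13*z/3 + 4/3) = (z^2 - 2*z - 16/9)/(z - 4)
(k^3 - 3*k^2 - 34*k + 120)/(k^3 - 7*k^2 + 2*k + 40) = (k + 6)/(k + 2)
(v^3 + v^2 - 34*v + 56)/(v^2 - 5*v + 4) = (v^2 + 5*v - 14)/(v - 1)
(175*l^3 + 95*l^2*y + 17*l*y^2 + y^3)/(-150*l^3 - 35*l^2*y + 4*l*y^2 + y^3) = (7*l + y)/(-6*l + y)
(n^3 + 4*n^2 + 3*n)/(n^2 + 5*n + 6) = n*(n + 1)/(n + 2)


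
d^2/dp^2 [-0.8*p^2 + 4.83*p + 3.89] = -1.60000000000000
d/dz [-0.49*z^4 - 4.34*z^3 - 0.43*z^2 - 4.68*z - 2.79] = -1.96*z^3 - 13.02*z^2 - 0.86*z - 4.68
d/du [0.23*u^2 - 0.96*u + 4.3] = 0.46*u - 0.96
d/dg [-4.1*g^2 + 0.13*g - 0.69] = 0.13 - 8.2*g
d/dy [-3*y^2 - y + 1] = -6*y - 1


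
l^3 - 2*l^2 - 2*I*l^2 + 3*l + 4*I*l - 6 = (l - 2)*(l - 3*I)*(l + I)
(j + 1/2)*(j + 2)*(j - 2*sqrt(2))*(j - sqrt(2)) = j^4 - 3*sqrt(2)*j^3 + 5*j^3/2 - 15*sqrt(2)*j^2/2 + 5*j^2 - 3*sqrt(2)*j + 10*j + 4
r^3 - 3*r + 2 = (r - 1)^2*(r + 2)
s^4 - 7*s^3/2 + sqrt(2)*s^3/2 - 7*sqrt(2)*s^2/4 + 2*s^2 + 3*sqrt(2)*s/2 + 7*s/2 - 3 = (s - 2)*(s - 3/2)*(s - sqrt(2)/2)*(s + sqrt(2))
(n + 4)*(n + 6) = n^2 + 10*n + 24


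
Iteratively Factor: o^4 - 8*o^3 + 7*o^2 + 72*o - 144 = (o - 4)*(o^3 - 4*o^2 - 9*o + 36) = (o - 4)*(o + 3)*(o^2 - 7*o + 12) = (o - 4)*(o - 3)*(o + 3)*(o - 4)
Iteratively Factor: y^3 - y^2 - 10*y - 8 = (y - 4)*(y^2 + 3*y + 2) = (y - 4)*(y + 1)*(y + 2)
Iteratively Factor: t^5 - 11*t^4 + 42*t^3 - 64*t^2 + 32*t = (t)*(t^4 - 11*t^3 + 42*t^2 - 64*t + 32) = t*(t - 4)*(t^3 - 7*t^2 + 14*t - 8) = t*(t - 4)*(t - 1)*(t^2 - 6*t + 8) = t*(t - 4)*(t - 2)*(t - 1)*(t - 4)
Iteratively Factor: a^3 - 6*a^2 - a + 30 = (a - 3)*(a^2 - 3*a - 10) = (a - 5)*(a - 3)*(a + 2)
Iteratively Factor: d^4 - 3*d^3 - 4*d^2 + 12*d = (d - 2)*(d^3 - d^2 - 6*d) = (d - 3)*(d - 2)*(d^2 + 2*d) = (d - 3)*(d - 2)*(d + 2)*(d)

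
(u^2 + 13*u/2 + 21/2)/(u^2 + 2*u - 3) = (u + 7/2)/(u - 1)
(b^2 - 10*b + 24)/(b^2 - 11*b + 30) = (b - 4)/(b - 5)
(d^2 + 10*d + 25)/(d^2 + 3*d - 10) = (d + 5)/(d - 2)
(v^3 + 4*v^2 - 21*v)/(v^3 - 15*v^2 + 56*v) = (v^2 + 4*v - 21)/(v^2 - 15*v + 56)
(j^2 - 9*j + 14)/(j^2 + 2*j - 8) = (j - 7)/(j + 4)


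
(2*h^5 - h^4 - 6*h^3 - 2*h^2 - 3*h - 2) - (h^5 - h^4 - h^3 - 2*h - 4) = h^5 - 5*h^3 - 2*h^2 - h + 2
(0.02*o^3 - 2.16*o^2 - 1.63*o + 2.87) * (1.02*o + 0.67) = 0.0204*o^4 - 2.1898*o^3 - 3.1098*o^2 + 1.8353*o + 1.9229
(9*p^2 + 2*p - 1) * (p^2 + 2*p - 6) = 9*p^4 + 20*p^3 - 51*p^2 - 14*p + 6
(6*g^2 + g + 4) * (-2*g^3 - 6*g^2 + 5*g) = -12*g^5 - 38*g^4 + 16*g^3 - 19*g^2 + 20*g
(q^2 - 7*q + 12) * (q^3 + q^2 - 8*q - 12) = q^5 - 6*q^4 - 3*q^3 + 56*q^2 - 12*q - 144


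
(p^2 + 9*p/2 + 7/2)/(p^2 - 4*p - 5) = (p + 7/2)/(p - 5)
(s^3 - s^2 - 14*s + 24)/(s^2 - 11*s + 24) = (s^2 + 2*s - 8)/(s - 8)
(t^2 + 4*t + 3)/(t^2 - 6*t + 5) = (t^2 + 4*t + 3)/(t^2 - 6*t + 5)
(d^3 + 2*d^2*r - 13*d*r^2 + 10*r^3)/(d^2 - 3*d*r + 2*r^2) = d + 5*r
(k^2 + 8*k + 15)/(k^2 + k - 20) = (k + 3)/(k - 4)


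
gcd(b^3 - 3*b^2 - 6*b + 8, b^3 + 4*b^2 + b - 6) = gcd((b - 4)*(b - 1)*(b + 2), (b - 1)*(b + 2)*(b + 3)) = b^2 + b - 2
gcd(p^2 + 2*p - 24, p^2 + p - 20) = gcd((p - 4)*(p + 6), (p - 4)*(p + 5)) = p - 4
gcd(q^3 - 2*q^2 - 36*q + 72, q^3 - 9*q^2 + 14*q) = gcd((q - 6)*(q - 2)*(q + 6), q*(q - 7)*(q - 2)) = q - 2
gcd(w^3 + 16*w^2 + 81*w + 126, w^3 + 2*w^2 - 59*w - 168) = w^2 + 10*w + 21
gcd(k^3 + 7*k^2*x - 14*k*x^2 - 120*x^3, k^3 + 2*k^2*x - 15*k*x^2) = k + 5*x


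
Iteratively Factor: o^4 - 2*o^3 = (o)*(o^3 - 2*o^2) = o^2*(o^2 - 2*o) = o^2*(o - 2)*(o)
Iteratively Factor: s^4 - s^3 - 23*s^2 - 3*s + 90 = (s - 5)*(s^3 + 4*s^2 - 3*s - 18) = (s - 5)*(s + 3)*(s^2 + s - 6) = (s - 5)*(s - 2)*(s + 3)*(s + 3)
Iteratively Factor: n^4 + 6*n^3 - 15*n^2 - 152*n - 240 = (n + 3)*(n^3 + 3*n^2 - 24*n - 80) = (n + 3)*(n + 4)*(n^2 - n - 20) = (n - 5)*(n + 3)*(n + 4)*(n + 4)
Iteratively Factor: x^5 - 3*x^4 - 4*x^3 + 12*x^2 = (x - 2)*(x^4 - x^3 - 6*x^2) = (x - 3)*(x - 2)*(x^3 + 2*x^2) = x*(x - 3)*(x - 2)*(x^2 + 2*x) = x^2*(x - 3)*(x - 2)*(x + 2)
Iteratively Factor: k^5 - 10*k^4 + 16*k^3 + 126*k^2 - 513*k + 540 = (k - 3)*(k^4 - 7*k^3 - 5*k^2 + 111*k - 180) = (k - 3)^2*(k^3 - 4*k^2 - 17*k + 60) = (k - 3)^3*(k^2 - k - 20) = (k - 5)*(k - 3)^3*(k + 4)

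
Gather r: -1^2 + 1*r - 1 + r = 2*r - 2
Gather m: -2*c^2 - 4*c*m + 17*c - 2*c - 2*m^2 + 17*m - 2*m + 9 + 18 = -2*c^2 + 15*c - 2*m^2 + m*(15 - 4*c) + 27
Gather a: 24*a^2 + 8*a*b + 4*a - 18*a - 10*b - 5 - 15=24*a^2 + a*(8*b - 14) - 10*b - 20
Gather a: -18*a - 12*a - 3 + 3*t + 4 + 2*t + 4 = -30*a + 5*t + 5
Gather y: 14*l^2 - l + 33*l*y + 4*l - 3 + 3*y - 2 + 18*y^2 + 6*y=14*l^2 + 3*l + 18*y^2 + y*(33*l + 9) - 5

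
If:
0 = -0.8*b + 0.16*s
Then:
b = 0.2*s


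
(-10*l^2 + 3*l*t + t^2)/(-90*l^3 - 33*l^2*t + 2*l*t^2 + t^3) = (-2*l + t)/(-18*l^2 - 3*l*t + t^2)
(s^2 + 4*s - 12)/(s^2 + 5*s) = (s^2 + 4*s - 12)/(s*(s + 5))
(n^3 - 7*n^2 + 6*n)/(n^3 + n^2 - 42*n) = (n - 1)/(n + 7)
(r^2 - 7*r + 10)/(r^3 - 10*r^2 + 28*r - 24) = (r - 5)/(r^2 - 8*r + 12)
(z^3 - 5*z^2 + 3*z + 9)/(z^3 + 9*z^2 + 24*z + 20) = (z^3 - 5*z^2 + 3*z + 9)/(z^3 + 9*z^2 + 24*z + 20)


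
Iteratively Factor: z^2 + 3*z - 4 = (z + 4)*(z - 1)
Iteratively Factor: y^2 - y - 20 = (y - 5)*(y + 4)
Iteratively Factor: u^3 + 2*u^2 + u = (u)*(u^2 + 2*u + 1) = u*(u + 1)*(u + 1)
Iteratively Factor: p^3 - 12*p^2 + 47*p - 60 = (p - 5)*(p^2 - 7*p + 12) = (p - 5)*(p - 4)*(p - 3)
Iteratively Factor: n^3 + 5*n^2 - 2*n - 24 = (n + 3)*(n^2 + 2*n - 8) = (n + 3)*(n + 4)*(n - 2)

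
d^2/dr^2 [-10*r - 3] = 0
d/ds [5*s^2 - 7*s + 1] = 10*s - 7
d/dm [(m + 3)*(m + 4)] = 2*m + 7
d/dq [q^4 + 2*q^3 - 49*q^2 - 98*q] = 4*q^3 + 6*q^2 - 98*q - 98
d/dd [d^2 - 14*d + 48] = 2*d - 14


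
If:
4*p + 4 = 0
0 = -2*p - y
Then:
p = -1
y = 2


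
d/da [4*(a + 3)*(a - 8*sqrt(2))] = 8*a - 32*sqrt(2) + 12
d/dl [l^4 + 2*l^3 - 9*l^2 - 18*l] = 4*l^3 + 6*l^2 - 18*l - 18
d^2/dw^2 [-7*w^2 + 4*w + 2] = -14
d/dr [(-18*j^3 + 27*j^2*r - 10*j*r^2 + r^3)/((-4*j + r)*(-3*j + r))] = (22*j^2 - 8*j*r + r^2)/(16*j^2 - 8*j*r + r^2)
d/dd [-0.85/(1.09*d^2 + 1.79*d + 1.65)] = (1.853*d + 1.5215)/(1.09*d^2 + 1.79*d + 1.65)^2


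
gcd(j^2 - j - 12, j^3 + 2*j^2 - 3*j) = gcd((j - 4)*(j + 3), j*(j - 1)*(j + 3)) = j + 3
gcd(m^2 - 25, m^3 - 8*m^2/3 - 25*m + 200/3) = m^2 - 25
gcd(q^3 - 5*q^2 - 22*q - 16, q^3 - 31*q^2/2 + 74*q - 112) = q - 8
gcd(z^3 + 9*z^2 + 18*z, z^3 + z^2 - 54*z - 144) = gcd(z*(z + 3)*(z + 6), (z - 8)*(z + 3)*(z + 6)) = z^2 + 9*z + 18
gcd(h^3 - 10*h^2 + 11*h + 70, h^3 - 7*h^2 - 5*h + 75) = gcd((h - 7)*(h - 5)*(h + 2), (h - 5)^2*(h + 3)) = h - 5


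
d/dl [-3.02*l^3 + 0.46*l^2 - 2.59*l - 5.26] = -9.06*l^2 + 0.92*l - 2.59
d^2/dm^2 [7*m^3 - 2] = 42*m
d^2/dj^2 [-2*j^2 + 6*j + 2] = -4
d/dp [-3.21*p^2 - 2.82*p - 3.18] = -6.42*p - 2.82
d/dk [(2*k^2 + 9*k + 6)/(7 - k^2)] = (9*k^2 + 40*k + 63)/(k^4 - 14*k^2 + 49)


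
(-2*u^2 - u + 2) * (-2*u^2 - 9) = 4*u^4 + 2*u^3 + 14*u^2 + 9*u - 18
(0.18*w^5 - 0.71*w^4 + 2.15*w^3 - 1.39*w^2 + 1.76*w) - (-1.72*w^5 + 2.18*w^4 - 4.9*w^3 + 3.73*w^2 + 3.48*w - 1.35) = 1.9*w^5 - 2.89*w^4 + 7.05*w^3 - 5.12*w^2 - 1.72*w + 1.35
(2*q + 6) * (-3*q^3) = -6*q^4 - 18*q^3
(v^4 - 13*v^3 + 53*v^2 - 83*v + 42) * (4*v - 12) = 4*v^5 - 64*v^4 + 368*v^3 - 968*v^2 + 1164*v - 504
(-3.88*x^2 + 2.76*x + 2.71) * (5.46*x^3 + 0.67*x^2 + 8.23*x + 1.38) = -21.1848*x^5 + 12.47*x^4 - 15.2866*x^3 + 19.1761*x^2 + 26.1121*x + 3.7398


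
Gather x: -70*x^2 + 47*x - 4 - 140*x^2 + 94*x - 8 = -210*x^2 + 141*x - 12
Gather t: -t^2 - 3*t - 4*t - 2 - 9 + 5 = -t^2 - 7*t - 6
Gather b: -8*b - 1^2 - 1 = -8*b - 2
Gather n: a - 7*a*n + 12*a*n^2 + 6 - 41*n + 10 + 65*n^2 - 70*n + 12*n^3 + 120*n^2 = a + 12*n^3 + n^2*(12*a + 185) + n*(-7*a - 111) + 16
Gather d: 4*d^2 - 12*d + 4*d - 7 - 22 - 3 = 4*d^2 - 8*d - 32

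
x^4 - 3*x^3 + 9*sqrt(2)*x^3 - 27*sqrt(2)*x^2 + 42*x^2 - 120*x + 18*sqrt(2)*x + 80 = (x - 2)*(x - 1)*(x + 4*sqrt(2))*(x + 5*sqrt(2))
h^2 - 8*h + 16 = (h - 4)^2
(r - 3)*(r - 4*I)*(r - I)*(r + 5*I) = r^4 - 3*r^3 + 21*r^2 - 63*r - 20*I*r + 60*I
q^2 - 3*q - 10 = (q - 5)*(q + 2)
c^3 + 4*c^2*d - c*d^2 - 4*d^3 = (c - d)*(c + d)*(c + 4*d)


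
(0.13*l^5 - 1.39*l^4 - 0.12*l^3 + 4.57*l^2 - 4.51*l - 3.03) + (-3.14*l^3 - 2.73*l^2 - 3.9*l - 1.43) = 0.13*l^5 - 1.39*l^4 - 3.26*l^3 + 1.84*l^2 - 8.41*l - 4.46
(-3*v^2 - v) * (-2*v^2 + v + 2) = 6*v^4 - v^3 - 7*v^2 - 2*v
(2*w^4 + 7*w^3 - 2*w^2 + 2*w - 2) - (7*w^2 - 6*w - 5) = 2*w^4 + 7*w^3 - 9*w^2 + 8*w + 3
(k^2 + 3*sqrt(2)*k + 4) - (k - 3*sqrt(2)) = k^2 - k + 3*sqrt(2)*k + 4 + 3*sqrt(2)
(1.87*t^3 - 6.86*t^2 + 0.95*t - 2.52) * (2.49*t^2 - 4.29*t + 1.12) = 4.6563*t^5 - 25.1037*t^4 + 33.8893*t^3 - 18.0335*t^2 + 11.8748*t - 2.8224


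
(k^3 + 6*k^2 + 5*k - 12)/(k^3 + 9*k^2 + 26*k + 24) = (k - 1)/(k + 2)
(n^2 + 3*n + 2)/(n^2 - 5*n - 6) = (n + 2)/(n - 6)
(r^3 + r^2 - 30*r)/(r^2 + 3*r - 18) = r*(r - 5)/(r - 3)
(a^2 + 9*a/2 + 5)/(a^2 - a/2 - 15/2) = (a + 2)/(a - 3)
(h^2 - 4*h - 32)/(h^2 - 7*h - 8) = (h + 4)/(h + 1)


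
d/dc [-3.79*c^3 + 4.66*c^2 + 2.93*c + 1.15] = -11.37*c^2 + 9.32*c + 2.93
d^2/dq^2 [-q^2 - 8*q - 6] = -2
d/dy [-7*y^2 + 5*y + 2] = 5 - 14*y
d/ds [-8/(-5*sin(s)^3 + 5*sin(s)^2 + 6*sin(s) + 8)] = 8*(-15*sin(s)^2 + 10*sin(s) + 6)*cos(s)/(-5*sin(s)^3 + 5*sin(s)^2 + 6*sin(s) + 8)^2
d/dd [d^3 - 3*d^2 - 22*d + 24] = 3*d^2 - 6*d - 22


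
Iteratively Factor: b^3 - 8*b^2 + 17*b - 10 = (b - 5)*(b^2 - 3*b + 2) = (b - 5)*(b - 1)*(b - 2)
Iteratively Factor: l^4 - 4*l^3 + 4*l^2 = (l - 2)*(l^3 - 2*l^2) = l*(l - 2)*(l^2 - 2*l) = l*(l - 2)^2*(l)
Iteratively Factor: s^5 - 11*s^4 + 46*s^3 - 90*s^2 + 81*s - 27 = (s - 3)*(s^4 - 8*s^3 + 22*s^2 - 24*s + 9) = (s - 3)*(s - 1)*(s^3 - 7*s^2 + 15*s - 9) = (s - 3)^2*(s - 1)*(s^2 - 4*s + 3) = (s - 3)^2*(s - 1)^2*(s - 3)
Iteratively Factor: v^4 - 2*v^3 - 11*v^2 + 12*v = (v + 3)*(v^3 - 5*v^2 + 4*v) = (v - 4)*(v + 3)*(v^2 - v) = (v - 4)*(v - 1)*(v + 3)*(v)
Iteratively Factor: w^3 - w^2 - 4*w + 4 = (w - 2)*(w^2 + w - 2) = (w - 2)*(w - 1)*(w + 2)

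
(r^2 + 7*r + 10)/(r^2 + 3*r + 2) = (r + 5)/(r + 1)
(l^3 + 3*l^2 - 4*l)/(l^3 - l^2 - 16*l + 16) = l/(l - 4)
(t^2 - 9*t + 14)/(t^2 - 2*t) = (t - 7)/t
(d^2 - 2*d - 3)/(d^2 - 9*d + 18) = (d + 1)/(d - 6)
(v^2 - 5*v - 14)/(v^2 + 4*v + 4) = (v - 7)/(v + 2)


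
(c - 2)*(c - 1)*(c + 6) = c^3 + 3*c^2 - 16*c + 12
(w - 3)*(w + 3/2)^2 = w^3 - 27*w/4 - 27/4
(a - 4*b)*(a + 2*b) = a^2 - 2*a*b - 8*b^2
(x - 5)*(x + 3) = x^2 - 2*x - 15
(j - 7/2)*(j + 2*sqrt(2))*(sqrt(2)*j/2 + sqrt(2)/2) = sqrt(2)*j^3/2 - 5*sqrt(2)*j^2/4 + 2*j^2 - 5*j - 7*sqrt(2)*j/4 - 7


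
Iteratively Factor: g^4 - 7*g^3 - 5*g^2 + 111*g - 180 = (g - 5)*(g^3 - 2*g^2 - 15*g + 36) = (g - 5)*(g - 3)*(g^2 + g - 12) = (g - 5)*(g - 3)*(g + 4)*(g - 3)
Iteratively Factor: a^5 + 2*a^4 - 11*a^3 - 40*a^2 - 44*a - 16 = (a + 1)*(a^4 + a^3 - 12*a^2 - 28*a - 16) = (a - 4)*(a + 1)*(a^3 + 5*a^2 + 8*a + 4) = (a - 4)*(a + 1)*(a + 2)*(a^2 + 3*a + 2) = (a - 4)*(a + 1)*(a + 2)^2*(a + 1)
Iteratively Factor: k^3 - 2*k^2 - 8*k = (k - 4)*(k^2 + 2*k) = k*(k - 4)*(k + 2)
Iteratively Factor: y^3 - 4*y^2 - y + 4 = (y + 1)*(y^2 - 5*y + 4) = (y - 4)*(y + 1)*(y - 1)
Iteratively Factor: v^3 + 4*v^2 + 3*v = (v)*(v^2 + 4*v + 3) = v*(v + 1)*(v + 3)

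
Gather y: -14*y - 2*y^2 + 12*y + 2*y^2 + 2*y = 0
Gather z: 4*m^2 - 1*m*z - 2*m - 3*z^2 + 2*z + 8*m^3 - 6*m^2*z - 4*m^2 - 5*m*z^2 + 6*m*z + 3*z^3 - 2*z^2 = 8*m^3 - 2*m + 3*z^3 + z^2*(-5*m - 5) + z*(-6*m^2 + 5*m + 2)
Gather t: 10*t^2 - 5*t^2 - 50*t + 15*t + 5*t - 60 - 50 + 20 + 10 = 5*t^2 - 30*t - 80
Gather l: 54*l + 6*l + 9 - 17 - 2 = 60*l - 10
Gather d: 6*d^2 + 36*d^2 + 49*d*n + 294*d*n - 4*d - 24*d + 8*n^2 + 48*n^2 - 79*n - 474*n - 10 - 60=42*d^2 + d*(343*n - 28) + 56*n^2 - 553*n - 70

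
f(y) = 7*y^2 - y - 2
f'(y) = 14*y - 1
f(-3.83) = 104.51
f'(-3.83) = -54.62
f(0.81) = 1.78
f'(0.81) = 10.34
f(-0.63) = 1.41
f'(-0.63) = -9.82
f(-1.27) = 10.56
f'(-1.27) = -18.78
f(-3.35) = 79.91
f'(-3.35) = -47.90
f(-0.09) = -1.85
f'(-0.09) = -2.26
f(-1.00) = 6.00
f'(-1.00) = -15.00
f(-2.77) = 54.48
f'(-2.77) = -39.78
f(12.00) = 994.00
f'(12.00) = 167.00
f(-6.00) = 256.00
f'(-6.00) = -85.00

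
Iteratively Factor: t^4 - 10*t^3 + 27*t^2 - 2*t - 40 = (t - 4)*(t^3 - 6*t^2 + 3*t + 10) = (t - 4)*(t - 2)*(t^2 - 4*t - 5) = (t - 4)*(t - 2)*(t + 1)*(t - 5)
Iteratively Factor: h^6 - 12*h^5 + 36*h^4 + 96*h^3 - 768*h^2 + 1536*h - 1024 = (h + 4)*(h^5 - 16*h^4 + 100*h^3 - 304*h^2 + 448*h - 256) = (h - 4)*(h + 4)*(h^4 - 12*h^3 + 52*h^2 - 96*h + 64) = (h - 4)^2*(h + 4)*(h^3 - 8*h^2 + 20*h - 16) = (h - 4)^2*(h - 2)*(h + 4)*(h^2 - 6*h + 8) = (h - 4)^3*(h - 2)*(h + 4)*(h - 2)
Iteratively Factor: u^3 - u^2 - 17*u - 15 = (u + 1)*(u^2 - 2*u - 15) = (u - 5)*(u + 1)*(u + 3)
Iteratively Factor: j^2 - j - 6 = (j - 3)*(j + 2)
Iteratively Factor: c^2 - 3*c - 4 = (c - 4)*(c + 1)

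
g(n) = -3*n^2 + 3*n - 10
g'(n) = 3 - 6*n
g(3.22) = -31.45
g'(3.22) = -16.32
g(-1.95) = -27.26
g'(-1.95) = 14.70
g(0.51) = -9.25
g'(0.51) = -0.06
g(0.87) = -9.66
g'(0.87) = -2.22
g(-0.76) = -14.01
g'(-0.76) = 7.56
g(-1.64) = -22.99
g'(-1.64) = 12.84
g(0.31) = -9.36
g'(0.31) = 1.14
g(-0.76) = -14.01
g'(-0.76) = 7.56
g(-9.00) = -280.00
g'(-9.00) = 57.00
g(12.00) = -406.00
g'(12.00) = -69.00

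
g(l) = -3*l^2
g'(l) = -6*l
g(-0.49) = -0.72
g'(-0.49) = 2.94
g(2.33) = -16.29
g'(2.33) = -13.98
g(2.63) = -20.75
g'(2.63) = -15.78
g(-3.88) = -45.16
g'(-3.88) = 23.28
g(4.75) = -67.69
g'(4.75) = -28.50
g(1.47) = -6.48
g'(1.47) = -8.82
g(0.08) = -0.02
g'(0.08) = -0.48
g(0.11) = -0.04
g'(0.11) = -0.66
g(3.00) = -27.00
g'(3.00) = -18.00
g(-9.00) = -243.00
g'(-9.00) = 54.00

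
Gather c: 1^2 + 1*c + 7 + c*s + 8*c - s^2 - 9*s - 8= c*(s + 9) - s^2 - 9*s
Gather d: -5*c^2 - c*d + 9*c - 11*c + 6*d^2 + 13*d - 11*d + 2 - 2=-5*c^2 - 2*c + 6*d^2 + d*(2 - c)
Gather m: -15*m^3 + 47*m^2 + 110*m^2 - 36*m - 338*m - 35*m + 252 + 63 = -15*m^3 + 157*m^2 - 409*m + 315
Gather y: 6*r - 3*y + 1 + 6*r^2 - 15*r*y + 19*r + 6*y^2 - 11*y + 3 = 6*r^2 + 25*r + 6*y^2 + y*(-15*r - 14) + 4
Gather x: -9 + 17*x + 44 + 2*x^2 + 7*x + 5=2*x^2 + 24*x + 40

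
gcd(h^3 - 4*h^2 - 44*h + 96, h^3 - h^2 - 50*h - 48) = h^2 - 2*h - 48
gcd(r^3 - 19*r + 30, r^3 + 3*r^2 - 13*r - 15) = r^2 + 2*r - 15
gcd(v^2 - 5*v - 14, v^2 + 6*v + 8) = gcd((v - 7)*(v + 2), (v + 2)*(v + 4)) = v + 2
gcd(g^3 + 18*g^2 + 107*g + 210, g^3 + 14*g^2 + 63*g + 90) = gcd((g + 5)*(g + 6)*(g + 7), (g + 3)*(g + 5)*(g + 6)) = g^2 + 11*g + 30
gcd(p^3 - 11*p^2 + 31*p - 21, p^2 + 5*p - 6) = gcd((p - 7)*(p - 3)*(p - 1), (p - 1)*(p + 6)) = p - 1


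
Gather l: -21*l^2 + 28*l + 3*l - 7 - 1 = -21*l^2 + 31*l - 8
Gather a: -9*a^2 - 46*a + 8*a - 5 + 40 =-9*a^2 - 38*a + 35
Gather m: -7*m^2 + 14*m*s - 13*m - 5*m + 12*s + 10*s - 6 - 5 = -7*m^2 + m*(14*s - 18) + 22*s - 11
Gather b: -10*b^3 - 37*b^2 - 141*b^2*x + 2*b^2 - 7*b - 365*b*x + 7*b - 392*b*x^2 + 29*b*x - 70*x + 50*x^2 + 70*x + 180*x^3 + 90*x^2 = -10*b^3 + b^2*(-141*x - 35) + b*(-392*x^2 - 336*x) + 180*x^3 + 140*x^2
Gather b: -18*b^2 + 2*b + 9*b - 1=-18*b^2 + 11*b - 1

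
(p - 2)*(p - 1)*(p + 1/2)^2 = p^4 - 2*p^3 - 3*p^2/4 + 5*p/4 + 1/2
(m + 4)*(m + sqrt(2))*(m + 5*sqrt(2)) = m^3 + 4*m^2 + 6*sqrt(2)*m^2 + 10*m + 24*sqrt(2)*m + 40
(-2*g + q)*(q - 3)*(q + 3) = -2*g*q^2 + 18*g + q^3 - 9*q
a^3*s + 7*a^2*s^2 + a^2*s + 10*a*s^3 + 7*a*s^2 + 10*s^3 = (a + 2*s)*(a + 5*s)*(a*s + s)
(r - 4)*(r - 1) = r^2 - 5*r + 4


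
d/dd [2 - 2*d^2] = -4*d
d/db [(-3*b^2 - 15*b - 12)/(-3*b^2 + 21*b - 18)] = 2*(-6*b^2 + 2*b + 29)/(b^4 - 14*b^3 + 61*b^2 - 84*b + 36)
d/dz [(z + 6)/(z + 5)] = -1/(z + 5)^2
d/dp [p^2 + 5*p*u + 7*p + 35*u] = 2*p + 5*u + 7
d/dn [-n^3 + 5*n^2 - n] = -3*n^2 + 10*n - 1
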